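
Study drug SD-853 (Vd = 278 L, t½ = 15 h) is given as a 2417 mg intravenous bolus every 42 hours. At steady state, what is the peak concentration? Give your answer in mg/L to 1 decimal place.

10.2 mg/L

Over one 42-h interval, 42/15 ≈ 2.8 half-lives elapse, leaving f ≈ 0.1436 of each dose.
At steady state, accumulation factor R = 1/(1 − e^(−kτ)) ≈ 1.1677.
Each bolus raises the concentration by D/Vd = 2417/278 ≈ 8.694 mg/L.
Steady-state peak Cmax,ss = C₀·R ≈ 8.694 × 1.1677 ≈ 10.152 mg/L.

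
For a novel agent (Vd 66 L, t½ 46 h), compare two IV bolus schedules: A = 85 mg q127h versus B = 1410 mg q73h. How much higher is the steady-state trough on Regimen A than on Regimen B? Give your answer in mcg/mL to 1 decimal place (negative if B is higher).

-10.4 mcg/mL

Regimen A: f = (1/2)^(127/46) ≈ 0.1475; Cmin,ss = (85/66)·f/(1−f) ≈ 0.223 mcg/mL.
Regimen B: f = (1/2)^(73/46) ≈ 0.3329; Cmin,ss = (1410/66)·f/(1−f) ≈ 10.661 mcg/mL.
Difference ≈ 0.223 − 10.661 ≈ -10.438 mcg/mL.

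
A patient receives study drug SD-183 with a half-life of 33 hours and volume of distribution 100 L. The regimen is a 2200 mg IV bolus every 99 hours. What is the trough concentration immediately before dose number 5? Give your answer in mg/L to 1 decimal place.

f = (1/2)^(τ/t½) = (1/2)^(99/33) ≈ 0.1250.
C₀ = D/Vd = 2200/100 ≈ 22.000 mg/L.
Before the 5th dose, 4 doses have been given. Superposition: Cmin = C₀·(f + f² + … + f^4).
≈ 22.000 × (0.1250 + 0.0156 + 0.0020 + 0.0002) ≈ 22.000 × 0.1428 ≈ 3.142 mg/L.

3.1 mg/L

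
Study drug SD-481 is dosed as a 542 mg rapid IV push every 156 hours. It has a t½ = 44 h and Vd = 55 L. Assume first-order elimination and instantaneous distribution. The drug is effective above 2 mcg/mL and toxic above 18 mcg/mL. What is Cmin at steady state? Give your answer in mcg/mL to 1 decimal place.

τ/t½ = 156/44 ≈ 3.5455, so fraction remaining f = (1/2)^(156/44) ≈ 0.0856.
At steady state, accumulation factor R = 1/(1 − e^(−kτ)) ≈ 1.0936.
Single-dose peak C₀ = D/Vd = 542/55 ≈ 9.855 mcg/mL.
Cmax,ss = C₀/(1 − f) ≈ 9.855/0.9144 ≈ 10.778 mcg/mL.
Steady-state trough Cmin,ss = Cmax,ss·f ≈ 10.778 × 0.0856 ≈ 0.923 mcg/mL.
Trough 0.9 mcg/mL vs MEC 2 mcg/mL: subtherapeutic.

0.9 mcg/mL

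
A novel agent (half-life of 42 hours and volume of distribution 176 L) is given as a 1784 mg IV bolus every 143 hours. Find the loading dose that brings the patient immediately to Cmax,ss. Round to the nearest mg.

1970 mg

f = (1/2)^(143/42) ≈ 0.094420; accumulation ratio R = 1/(1−f) ≈ 1.10426.
Loading dose to hit Cmax,ss on first dose: D_load = D_maint·R ≈ 1784 × 1.10426 ≈ 1970.00 mg.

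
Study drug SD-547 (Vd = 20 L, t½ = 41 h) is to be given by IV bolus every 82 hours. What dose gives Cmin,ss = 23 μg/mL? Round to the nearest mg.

1380 mg

τ/t½ = 82/41 ≈ 2, so f = (1/2)^(82/41) ≈ 0.250000.
Cmin,ss = (D/Vd)·f/(1−f), so D = Cmin,ss·Vd·(1−f)/f.
D = 23 × 20 × (1−f)/f ≈ 23 × 20 × 3.00000 ≈ 1380.00 mg.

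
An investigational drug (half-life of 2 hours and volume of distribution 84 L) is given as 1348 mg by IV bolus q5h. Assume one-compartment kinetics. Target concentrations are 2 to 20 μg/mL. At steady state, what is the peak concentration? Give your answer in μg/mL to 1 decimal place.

19.5 μg/mL

Over one 5-h interval, 5/2 ≈ 2.5 half-lives elapse, leaving f ≈ 0.1768 of each dose.
Accumulation ratio R = 1/(1 − f) ≈ 1/0.8232 ≈ 1.2148.
Each bolus raises the concentration by D/Vd = 1348/84 ≈ 16.048 μg/mL.
Cmax,ss = C₀/(1 − f) ≈ 16.048/0.8232 ≈ 19.495 μg/mL.
Peak 19.5 μg/mL vs MTC 20 μg/mL: below toxic threshold.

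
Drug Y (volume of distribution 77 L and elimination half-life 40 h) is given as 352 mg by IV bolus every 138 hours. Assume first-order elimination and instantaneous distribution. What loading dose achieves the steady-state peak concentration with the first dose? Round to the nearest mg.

f = (1/2)^(138/40) ≈ 0.091505; accumulation ratio R = 1/(1−f) ≈ 1.10072.
Loading dose to hit Cmax,ss on first dose: D_load = D_maint·R ≈ 352 × 1.10072 ≈ 387.45 mg.

387 mg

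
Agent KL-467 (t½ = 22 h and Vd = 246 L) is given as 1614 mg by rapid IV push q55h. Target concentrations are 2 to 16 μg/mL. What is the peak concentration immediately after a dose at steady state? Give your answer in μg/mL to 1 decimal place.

8.0 μg/mL

τ/t½ = 55/22 ≈ 2.5, so fraction remaining f = (1/2)^(55/22) ≈ 0.1768.
At steady state, accumulation factor R = 1/(1 − e^(−kτ)) ≈ 1.2148.
Single-dose peak C₀ = D/Vd = 1614/246 ≈ 6.561 μg/mL.
Steady-state peak Cmax,ss = C₀·R ≈ 6.561 × 1.2148 ≈ 7.970 μg/mL.
Peak 8.0 μg/mL vs MTC 16 μg/mL: below toxic threshold.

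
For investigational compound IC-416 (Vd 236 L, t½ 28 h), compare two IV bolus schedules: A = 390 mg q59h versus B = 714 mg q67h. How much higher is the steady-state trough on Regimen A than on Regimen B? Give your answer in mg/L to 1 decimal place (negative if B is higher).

Regimen A: f = (1/2)^(59/28) ≈ 0.2321; Cmin,ss = (390/236)·f/(1−f) ≈ 0.499 mg/L.
Regimen B: f = (1/2)^(67/28) ≈ 0.1904; Cmin,ss = (714/236)·f/(1−f) ≈ 0.712 mg/L.
Difference ≈ 0.499 − 0.712 ≈ -0.213 mg/L.

-0.2 mg/L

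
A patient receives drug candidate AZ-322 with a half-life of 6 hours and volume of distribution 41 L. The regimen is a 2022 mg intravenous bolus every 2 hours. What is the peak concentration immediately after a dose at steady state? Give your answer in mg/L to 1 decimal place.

239.1 mg/L

k = ln2/t½ = ln2/6 ≈ 0.115525 h⁻¹; fraction remaining f = e^(−kτ) = e^(−0.115525×2) ≈ 0.7937.
Accumulation ratio R = 1/(1 − f) ≈ 1/0.2063 ≈ 4.8473.
Single-dose peak C₀ = D/Vd = 2022/41 ≈ 49.317 mg/L.
Cmax,ss = C₀/(1 − f) ≈ 49.317/0.2063 ≈ 239.055 mg/L.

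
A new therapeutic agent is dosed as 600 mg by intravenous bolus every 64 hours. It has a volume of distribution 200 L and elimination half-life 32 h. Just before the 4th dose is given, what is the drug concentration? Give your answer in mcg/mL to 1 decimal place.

f = (1/2)^(τ/t½) = (1/2)^(64/32) ≈ 0.2500.
C₀ = D/Vd = 600/200 ≈ 3.000 mcg/mL.
Before the 4th dose, 3 doses have been given. Superposition: Cmin = C₀·(f + f² + … + f^3).
≈ 3.000 × (0.2500 + 0.0625 + 0.0156) ≈ 3.000 × 0.3281 ≈ 0.984 mcg/mL.

1.0 mcg/mL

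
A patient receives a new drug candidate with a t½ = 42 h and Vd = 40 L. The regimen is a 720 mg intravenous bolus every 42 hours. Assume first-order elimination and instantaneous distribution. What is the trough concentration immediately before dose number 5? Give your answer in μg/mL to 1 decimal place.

f = (1/2)^(τ/t½) = (1/2)^(42/42) ≈ 0.5000.
C₀ = D/Vd = 720/40 ≈ 18.000 μg/mL.
Before the 5th dose, 4 doses have been given. Superposition: Cmin = C₀·(f + f² + … + f^4).
≈ 18.000 × (0.5000 + 0.2500 + 0.1250 + 0.0625) ≈ 18.000 × 0.9375 ≈ 16.875 μg/mL.

16.9 μg/mL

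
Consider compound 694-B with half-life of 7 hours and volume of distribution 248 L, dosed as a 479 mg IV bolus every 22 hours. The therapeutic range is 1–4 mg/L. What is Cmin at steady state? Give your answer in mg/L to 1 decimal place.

k = ln2/t½ = ln2/7 ≈ 0.099021 h⁻¹; fraction remaining f = e^(−kτ) = e^(−0.099021×22) ≈ 0.1132.
Accumulation ratio R = 1/(1 − f) ≈ 1/0.8868 ≈ 1.1276.
Each bolus raises the concentration by D/Vd = 479/248 ≈ 1.931 mg/L.
Cmax,ss = C₀/(1 − f) ≈ 1.931/0.8868 ≈ 2.177 mg/L.
One interval later, Cmin,ss = Cmax,ss·e^(−kτ) ≈ 2.177 × 0.1132 ≈ 0.246 mg/L.
Trough 0.2 mg/L vs MEC 1 mg/L: subtherapeutic.

0.2 mg/L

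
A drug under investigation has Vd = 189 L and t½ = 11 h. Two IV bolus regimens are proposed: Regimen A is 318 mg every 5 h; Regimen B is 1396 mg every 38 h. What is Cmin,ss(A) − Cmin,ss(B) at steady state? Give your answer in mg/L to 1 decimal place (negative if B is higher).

Regimen A: f = (1/2)^(5/11) ≈ 0.7297; Cmin,ss = (318/189)·f/(1−f) ≈ 4.542 mg/L.
Regimen B: f = (1/2)^(38/11) ≈ 0.0912; Cmin,ss = (1396/189)·f/(1−f) ≈ 0.741 mg/L.
Difference ≈ 4.542 − 0.741 ≈ 3.801 mg/L.

3.8 mg/L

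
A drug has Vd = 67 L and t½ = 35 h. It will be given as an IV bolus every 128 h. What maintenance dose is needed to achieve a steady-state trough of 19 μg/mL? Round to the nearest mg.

τ/t½ = 128/35 ≈ 3.6571, so f = (1/2)^(128/35) ≈ 0.079267.
Cmin,ss = (D/Vd)·f/(1−f), so D = Cmin,ss·Vd·(1−f)/f.
D = 19 × 67 × (1−f)/f ≈ 19 × 67 × 11.61559 ≈ 14786.65 mg.

14787 mg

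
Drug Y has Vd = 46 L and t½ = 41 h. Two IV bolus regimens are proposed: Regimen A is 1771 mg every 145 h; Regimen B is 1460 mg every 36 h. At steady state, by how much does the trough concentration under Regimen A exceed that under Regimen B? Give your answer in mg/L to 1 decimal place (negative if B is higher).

Regimen A: f = (1/2)^(145/41) ≈ 0.0862; Cmin,ss = (1771/46)·f/(1−f) ≈ 3.632 mg/L.
Regimen B: f = (1/2)^(36/41) ≈ 0.5441; Cmin,ss = (1460/46)·f/(1−f) ≈ 37.879 mg/L.
Difference ≈ 3.632 − 37.879 ≈ -34.247 mg/L.

-34.2 mg/L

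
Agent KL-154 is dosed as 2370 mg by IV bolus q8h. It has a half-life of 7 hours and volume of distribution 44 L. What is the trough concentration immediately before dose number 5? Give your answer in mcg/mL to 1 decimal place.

42.7 mcg/mL

f = (1/2)^(τ/t½) = (1/2)^(8/7) ≈ 0.4529.
C₀ = D/Vd = 2370/44 ≈ 53.864 mcg/mL.
Before the 5th dose, 4 doses have been given. Superposition: Cmin = C₀·(f + f² + … + f^4).
≈ 53.864 × (0.4529 + 0.2051 + 0.0929 + 0.0421) ≈ 53.864 × 0.7930 ≈ 42.714 mcg/mL.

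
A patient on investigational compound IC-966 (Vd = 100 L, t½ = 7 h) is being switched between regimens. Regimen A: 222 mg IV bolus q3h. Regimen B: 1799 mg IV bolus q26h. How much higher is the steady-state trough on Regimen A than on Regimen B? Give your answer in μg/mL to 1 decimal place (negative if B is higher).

4.9 μg/mL

Regimen A: f = (1/2)^(3/7) ≈ 0.7430; Cmin,ss = (222/100)·f/(1−f) ≈ 6.418 μg/mL.
Regimen B: f = (1/2)^(26/7) ≈ 0.0762; Cmin,ss = (1799/100)·f/(1−f) ≈ 1.484 μg/mL.
Difference ≈ 6.418 − 1.484 ≈ 4.934 μg/mL.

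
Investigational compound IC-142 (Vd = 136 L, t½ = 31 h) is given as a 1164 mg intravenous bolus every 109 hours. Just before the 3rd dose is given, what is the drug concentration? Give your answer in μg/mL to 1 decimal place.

0.8 μg/mL

f = (1/2)^(τ/t½) = (1/2)^(109/31) ≈ 0.0874.
C₀ = D/Vd = 1164/136 ≈ 8.559 μg/mL.
Before the 3rd dose, 2 doses have been given. Superposition: Cmin = C₀·(f + f²).
≈ 8.559 × (0.0874 + 0.0076) ≈ 8.559 × 0.0950 ≈ 0.813 μg/mL.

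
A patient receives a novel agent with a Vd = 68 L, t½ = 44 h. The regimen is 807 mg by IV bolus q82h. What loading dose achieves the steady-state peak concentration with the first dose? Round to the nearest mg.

f = (1/2)^(82/44) ≈ 0.274783; accumulation ratio R = 1/(1−f) ≈ 1.37890.
Loading dose to hit Cmax,ss on first dose: D_load = D_maint·R ≈ 807 × 1.37890 ≈ 1112.77 mg.

1113 mg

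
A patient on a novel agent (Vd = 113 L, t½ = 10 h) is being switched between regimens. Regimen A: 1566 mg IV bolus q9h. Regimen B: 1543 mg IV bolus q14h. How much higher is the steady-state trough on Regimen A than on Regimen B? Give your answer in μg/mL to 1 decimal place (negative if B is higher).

7.7 μg/mL

Regimen A: f = (1/2)^(9/10) ≈ 0.5359; Cmin,ss = (1566/113)·f/(1−f) ≈ 16.002 μg/mL.
Regimen B: f = (1/2)^(14/10) ≈ 0.3789; Cmin,ss = (1543/113)·f/(1−f) ≈ 8.330 μg/mL.
Difference ≈ 16.002 − 8.330 ≈ 7.672 μg/mL.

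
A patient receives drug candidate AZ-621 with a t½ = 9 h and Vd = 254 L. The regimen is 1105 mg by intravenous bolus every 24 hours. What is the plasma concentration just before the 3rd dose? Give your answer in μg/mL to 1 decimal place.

f = (1/2)^(τ/t½) = (1/2)^(24/9) ≈ 0.1575.
C₀ = D/Vd = 1105/254 ≈ 4.350 μg/mL.
Before the 3rd dose, 2 doses have been given. Superposition: Cmin = C₀·(f + f²).
≈ 4.350 × (0.1575 + 0.0248) ≈ 4.350 × 0.1823 ≈ 0.793 μg/mL.

0.8 μg/mL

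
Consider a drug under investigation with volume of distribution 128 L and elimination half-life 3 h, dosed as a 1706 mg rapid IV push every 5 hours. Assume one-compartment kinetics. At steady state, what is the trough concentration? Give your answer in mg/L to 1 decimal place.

6.1 mg/L

k = ln2/t½ = ln2/3 ≈ 0.231049 h⁻¹; fraction remaining f = e^(−kτ) = e^(−0.231049×5) ≈ 0.3150.
Accumulation ratio R = 1/(1 − f) ≈ 1/0.6850 ≈ 1.4599.
Single-dose peak C₀ = D/Vd = 1706/128 ≈ 13.328 mg/L.
Steady-state peak Cmax,ss = C₀·R ≈ 13.328 × 1.4599 ≈ 19.458 mg/L.
One interval later, Cmin,ss = Cmax,ss·e^(−kτ) ≈ 19.458 × 0.3150 ≈ 6.129 mg/L.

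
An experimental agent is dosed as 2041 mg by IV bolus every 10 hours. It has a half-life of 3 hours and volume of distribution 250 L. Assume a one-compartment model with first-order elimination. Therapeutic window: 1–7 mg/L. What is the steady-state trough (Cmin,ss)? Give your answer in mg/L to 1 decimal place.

0.9 mg/L

k = ln2/t½ = ln2/3 ≈ 0.231049 h⁻¹; fraction remaining f = e^(−kτ) = e^(−0.231049×10) ≈ 0.0992.
Each bolus raises the concentration by D/Vd = 2041/250 ≈ 8.164 mg/L.
Steady-state trough Cmin,ss = C₀·f/(1−f) ≈ 8.164 × 0.0992/0.9008 ≈ 0.899 mg/L.
Trough 0.9 mg/L vs MEC 1 mg/L: subtherapeutic.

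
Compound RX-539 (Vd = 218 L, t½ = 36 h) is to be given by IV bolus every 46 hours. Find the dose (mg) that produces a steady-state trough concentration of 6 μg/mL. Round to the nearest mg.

1863 mg

τ/t½ = 46/36 ≈ 1.2778, so f = (1/2)^(46/36) ≈ 0.412430.
Cmin,ss = (D/Vd)·f/(1−f), so D = Cmin,ss·Vd·(1−f)/f.
D = 6 × 218 × (1−f)/f ≈ 6 × 218 × 1.42465 ≈ 1863.44 mg.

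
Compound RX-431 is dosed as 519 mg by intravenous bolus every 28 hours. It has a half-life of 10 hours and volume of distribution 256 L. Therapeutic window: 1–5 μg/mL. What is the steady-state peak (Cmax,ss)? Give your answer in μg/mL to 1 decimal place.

2.4 μg/mL

Over one 28-h interval, 28/10 ≈ 2.8 half-lives elapse, leaving f ≈ 0.1436 of each dose.
Accumulation ratio R = 1/(1 − f) ≈ 1/0.8564 ≈ 1.1677.
Each bolus raises the concentration by D/Vd = 519/256 ≈ 2.027 μg/mL.
Steady-state peak Cmax,ss = C₀·R ≈ 2.027 × 1.1677 ≈ 2.367 μg/mL.
Peak 2.4 μg/mL vs MTC 5 μg/mL: below toxic threshold.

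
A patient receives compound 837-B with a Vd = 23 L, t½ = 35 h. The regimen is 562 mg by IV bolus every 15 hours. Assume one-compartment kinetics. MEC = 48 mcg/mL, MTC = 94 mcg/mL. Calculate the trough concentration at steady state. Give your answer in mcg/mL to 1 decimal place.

k = ln2/t½ = ln2/35 ≈ 0.019804 h⁻¹; fraction remaining f = e^(−kτ) = e^(−0.019804×15) ≈ 0.7430.
At steady state, accumulation factor R = 1/(1 − e^(−kτ)) ≈ 3.8911.
Single-dose peak C₀ = D/Vd = 562/23 ≈ 24.435 mcg/mL.
Steady-state peak Cmax,ss = C₀·R ≈ 24.435 × 3.8911 ≈ 95.079 mcg/mL.
Steady-state trough Cmin,ss = Cmax,ss·f ≈ 95.079 × 0.7430 ≈ 70.644 mcg/mL.
Trough 70.6 mcg/mL vs MEC 48 mcg/mL: adequate.

70.6 mcg/mL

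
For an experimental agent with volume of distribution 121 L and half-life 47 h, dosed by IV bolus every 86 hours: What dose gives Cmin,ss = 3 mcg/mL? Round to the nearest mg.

927 mg

τ/t½ = 86/47 ≈ 1.8298, so f = (1/2)^(86/47) ≈ 0.281306.
Cmin,ss = (D/Vd)·f/(1−f), so D = Cmin,ss·Vd·(1−f)/f.
D = 3 × 121 × (1−f)/f ≈ 3 × 121 × 2.55485 ≈ 927.41 mg.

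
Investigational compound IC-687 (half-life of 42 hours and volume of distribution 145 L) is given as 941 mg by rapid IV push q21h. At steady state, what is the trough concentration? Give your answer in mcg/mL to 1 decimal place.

τ/t½ = 21/42 ≈ 0.5, so fraction remaining f = (1/2)^(21/42) ≈ 0.7071.
At steady state, accumulation factor R = 1/(1 − e^(−kτ)) ≈ 3.4141.
Single-dose peak C₀ = D/Vd = 941/145 ≈ 6.490 mcg/mL.
Cmax,ss = C₀/(1 − f) ≈ 6.490/0.2929 ≈ 22.158 mcg/mL.
One interval later, Cmin,ss = Cmax,ss·e^(−kτ) ≈ 22.158 × 0.7071 ≈ 15.668 mcg/mL.

15.7 mcg/mL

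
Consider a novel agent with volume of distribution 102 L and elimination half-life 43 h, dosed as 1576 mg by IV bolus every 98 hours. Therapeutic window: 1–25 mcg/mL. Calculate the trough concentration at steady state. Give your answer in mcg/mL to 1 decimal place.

4.0 mcg/mL

τ/t½ = 98/43 ≈ 2.2791, so fraction remaining f = (1/2)^(98/43) ≈ 0.2060.
Accumulation ratio R = 1/(1 − f) ≈ 1/0.7940 ≈ 1.2594.
Each bolus raises the concentration by D/Vd = 1576/102 ≈ 15.451 mcg/mL.
Steady-state peak Cmax,ss = C₀·R ≈ 15.451 × 1.2594 ≈ 19.459 mcg/mL.
One interval later, Cmin,ss = Cmax,ss·e^(−kτ) ≈ 19.459 × 0.2060 ≈ 4.009 mcg/mL.
Trough 4.0 mcg/mL vs MEC 1 mcg/mL: adequate.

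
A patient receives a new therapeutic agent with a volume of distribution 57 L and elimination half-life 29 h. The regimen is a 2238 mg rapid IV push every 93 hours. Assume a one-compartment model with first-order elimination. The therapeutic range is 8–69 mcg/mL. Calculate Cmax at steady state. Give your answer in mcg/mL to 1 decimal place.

44.0 mcg/mL

τ/t½ = 93/29 ≈ 3.2069, so fraction remaining f = (1/2)^(93/29) ≈ 0.1083.
Accumulation ratio R = 1/(1 − f) ≈ 1/0.8917 ≈ 1.1215.
Single-dose peak C₀ = D/Vd = 2238/57 ≈ 39.263 mcg/mL.
Steady-state peak Cmax,ss = C₀·R ≈ 39.263 × 1.1215 ≈ 44.033 mcg/mL.
Peak 44.0 mcg/mL vs MTC 69 mcg/mL: below toxic threshold.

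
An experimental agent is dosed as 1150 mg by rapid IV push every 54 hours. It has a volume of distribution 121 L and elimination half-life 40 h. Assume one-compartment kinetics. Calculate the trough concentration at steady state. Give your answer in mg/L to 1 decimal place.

Over one 54-h interval, 54/40 ≈ 1.35 half-lives elapse, leaving f ≈ 0.3923 of each dose.
Each bolus raises the concentration by D/Vd = 1150/121 ≈ 9.504 mg/L.
Steady-state trough Cmin,ss = C₀·f/(1−f) ≈ 9.504 × 0.3923/0.6077 ≈ 6.135 mg/L.

6.1 mg/L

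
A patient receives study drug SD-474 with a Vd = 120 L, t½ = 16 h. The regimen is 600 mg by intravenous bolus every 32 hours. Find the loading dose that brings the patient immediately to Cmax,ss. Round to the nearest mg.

800 mg

f = (1/2)^(32/16) ≈ 0.250000; accumulation ratio R = 1/(1−f) ≈ 1.33333.
Loading dose to hit Cmax,ss on first dose: D_load = D_maint·R ≈ 600 × 1.33333 ≈ 800.00 mg.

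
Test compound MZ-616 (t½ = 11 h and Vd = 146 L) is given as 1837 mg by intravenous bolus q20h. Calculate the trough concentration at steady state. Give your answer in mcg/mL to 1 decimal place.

5.0 mcg/mL

Over one 20-h interval, 20/11 ≈ 1.8182 half-lives elapse, leaving f ≈ 0.2836 of each dose.
At steady state, accumulation factor R = 1/(1 − e^(−kτ)) ≈ 1.3959.
Single-dose peak C₀ = D/Vd = 1837/146 ≈ 12.582 mcg/mL.
Steady-state peak Cmax,ss = C₀·R ≈ 12.582 × 1.3959 ≈ 17.563 mcg/mL.
Steady-state trough Cmin,ss = Cmax,ss·f ≈ 17.563 × 0.2836 ≈ 4.981 mcg/mL.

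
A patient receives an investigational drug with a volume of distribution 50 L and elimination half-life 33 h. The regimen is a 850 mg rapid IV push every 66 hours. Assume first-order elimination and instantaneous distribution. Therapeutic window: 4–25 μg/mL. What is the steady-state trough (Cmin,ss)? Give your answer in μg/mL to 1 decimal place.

τ = 66 h = 2 half-lives, so f = (1/2)^2 = 0.25.
At steady state, R = 1/(1 − 0.25) = 4/3.
Single-dose peak C₀ = D/Vd = 850/50 = 17 μg/mL.
Steady-state peak Cmax,ss = C₀·R = 17 × 4/3 ≈ 22.667 μg/mL.
Steady-state trough Cmin,ss = Cmax,ss·f ≈ 22.667 × 0.25 ≈ 5.667 μg/mL.
Trough 5.7 μg/mL vs MEC 4 μg/mL: adequate.

5.7 μg/mL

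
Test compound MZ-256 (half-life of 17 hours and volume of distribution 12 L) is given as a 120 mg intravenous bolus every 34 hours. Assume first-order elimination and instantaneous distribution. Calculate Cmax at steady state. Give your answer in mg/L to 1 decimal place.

τ = 34 h = 2 half-lives, so f = (1/2)^2 = 0.25.
At steady state, R = 1/(1 − 0.25) = 4/3.
Single-dose peak C₀ = D/Vd = 120/12 = 10 mg/L.
Steady-state peak Cmax,ss = C₀·R = 10 × 4/3 ≈ 13.333 mg/L.

13.3 mg/L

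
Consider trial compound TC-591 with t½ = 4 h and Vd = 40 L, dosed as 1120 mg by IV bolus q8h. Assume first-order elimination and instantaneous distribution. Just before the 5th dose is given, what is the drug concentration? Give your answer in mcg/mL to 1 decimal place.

9.3 mcg/mL

f = (1/2)^(τ/t½) = (1/2)^(8/4) ≈ 0.2500.
C₀ = D/Vd = 1120/40 ≈ 28.000 mcg/mL.
Before the 5th dose, 4 doses have been given. Superposition: Cmin = C₀·(f + f² + … + f^4).
≈ 28.000 × (0.2500 + 0.0625 + 0.0156 + 0.0039) ≈ 28.000 × 0.3320 ≈ 9.296 mcg/mL.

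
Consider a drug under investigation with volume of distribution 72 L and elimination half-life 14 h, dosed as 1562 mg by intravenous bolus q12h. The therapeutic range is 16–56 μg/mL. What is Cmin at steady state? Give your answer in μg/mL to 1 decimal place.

26.7 μg/mL

k = ln2/t½ = ln2/14 ≈ 0.049511 h⁻¹; fraction remaining f = e^(−kτ) = e^(−0.049511×12) ≈ 0.5520.
At steady state, accumulation factor R = 1/(1 − e^(−kτ)) ≈ 2.2321.
Single-dose peak C₀ = D/Vd = 1562/72 ≈ 21.694 μg/mL.
Cmax,ss = C₀/(1 − f) ≈ 21.694/0.4480 ≈ 48.424 μg/mL.
Steady-state trough Cmin,ss = Cmax,ss·f ≈ 48.424 × 0.5520 ≈ 26.730 μg/mL.
Trough 26.7 μg/mL vs MEC 16 μg/mL: adequate.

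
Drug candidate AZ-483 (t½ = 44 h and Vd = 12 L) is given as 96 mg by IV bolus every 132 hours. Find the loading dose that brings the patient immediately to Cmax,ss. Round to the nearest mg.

f = (1/2)^(132/44) ≈ 0.125000; accumulation ratio R = 1/(1−f) ≈ 1.14286.
Loading dose to hit Cmax,ss on first dose: D_load = D_maint·R ≈ 96 × 1.14286 ≈ 109.71 mg.

110 mg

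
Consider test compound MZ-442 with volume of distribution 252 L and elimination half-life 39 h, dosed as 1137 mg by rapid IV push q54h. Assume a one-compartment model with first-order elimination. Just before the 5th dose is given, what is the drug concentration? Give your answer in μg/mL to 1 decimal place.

f = (1/2)^(τ/t½) = (1/2)^(54/39) ≈ 0.3830.
C₀ = D/Vd = 1137/252 ≈ 4.512 μg/mL.
Before the 5th dose, 4 doses have been given. Superposition: Cmin = C₀·(f + f² + … + f^4).
≈ 4.512 × (0.3830 + 0.1467 + 0.0562 + 0.0215) ≈ 4.512 × 0.6074 ≈ 2.741 μg/mL.

2.7 μg/mL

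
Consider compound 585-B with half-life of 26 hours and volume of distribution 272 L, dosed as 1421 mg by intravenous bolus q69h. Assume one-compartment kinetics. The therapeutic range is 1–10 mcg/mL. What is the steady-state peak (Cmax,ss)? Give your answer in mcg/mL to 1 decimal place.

Over one 69-h interval, 69/26 ≈ 2.6538 half-lives elapse, leaving f ≈ 0.1589 of each dose.
Accumulation ratio R = 1/(1 − f) ≈ 1/0.8411 ≈ 1.1889.
Single-dose peak C₀ = D/Vd = 1421/272 ≈ 5.224 mcg/mL.
Steady-state peak Cmax,ss = C₀·R ≈ 5.224 × 1.1889 ≈ 6.211 mcg/mL.
Peak 6.2 mcg/mL vs MTC 10 mcg/mL: below toxic threshold.

6.2 mcg/mL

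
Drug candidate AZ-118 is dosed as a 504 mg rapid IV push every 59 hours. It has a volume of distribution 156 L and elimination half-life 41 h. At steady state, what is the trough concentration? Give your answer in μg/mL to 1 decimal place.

1.9 μg/mL

τ/t½ = 59/41 ≈ 1.439, so fraction remaining f = (1/2)^(59/41) ≈ 0.3688.
Accumulation ratio R = 1/(1 − f) ≈ 1/0.6312 ≈ 1.5843.
Each bolus raises the concentration by D/Vd = 504/156 ≈ 3.231 μg/mL.
Cmax,ss = C₀/(1 − f) ≈ 3.231/0.6312 ≈ 5.119 μg/mL.
One interval later, Cmin,ss = Cmax,ss·e^(−kτ) ≈ 5.119 × 0.3688 ≈ 1.888 μg/mL.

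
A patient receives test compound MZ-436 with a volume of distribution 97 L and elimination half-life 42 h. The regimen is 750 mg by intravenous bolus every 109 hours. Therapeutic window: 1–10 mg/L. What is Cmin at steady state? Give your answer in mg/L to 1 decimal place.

Over one 109-h interval, 109/42 ≈ 2.5952 half-lives elapse, leaving f ≈ 0.1655 of each dose.
Each bolus raises the concentration by D/Vd = 750/97 ≈ 7.732 mg/L.
Steady-state trough Cmin,ss = C₀·f/(1−f) ≈ 7.732 × 0.1655/0.8345 ≈ 1.533 mg/L.
Trough 1.5 mg/L vs MEC 1 mg/L: adequate.

1.5 mg/L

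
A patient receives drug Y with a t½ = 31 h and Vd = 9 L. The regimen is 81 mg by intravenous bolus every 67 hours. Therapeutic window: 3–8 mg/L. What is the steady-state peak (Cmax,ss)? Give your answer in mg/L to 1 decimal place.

τ/t½ = 67/31 ≈ 2.1613, so fraction remaining f = (1/2)^(67/31) ≈ 0.2236.
At steady state, accumulation factor R = 1/(1 − e^(−kτ)) ≈ 1.2880.
Each bolus raises the concentration by D/Vd = 81/9 ≈ 9.000 mg/L.
Steady-state peak Cmax,ss = C₀·R ≈ 9.000 × 1.2880 ≈ 11.592 mg/L.
Peak 11.6 mg/L vs MTC 8 mg/L: exceeds toxic threshold.

11.6 mg/L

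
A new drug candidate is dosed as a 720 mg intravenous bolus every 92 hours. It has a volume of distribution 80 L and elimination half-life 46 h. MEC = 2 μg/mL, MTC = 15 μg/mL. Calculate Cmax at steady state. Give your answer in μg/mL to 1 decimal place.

12.0 μg/mL

τ = 92 h = 2 half-lives, so f = (1/2)^2 = 0.25.
Accumulation ratio R = 1/(1 − f) = 1/0.75 = 4/3.
Single-dose peak C₀ = D/Vd = 720/80 = 9 μg/mL.
Steady-state peak Cmax,ss = C₀·R = 9 × 4/3 ≈ 12.000 μg/mL.
Peak 12.0 μg/mL vs MTC 15 μg/mL: below toxic threshold.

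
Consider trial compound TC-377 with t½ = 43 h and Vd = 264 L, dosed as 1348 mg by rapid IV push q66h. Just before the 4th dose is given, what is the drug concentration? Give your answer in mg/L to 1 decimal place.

f = (1/2)^(τ/t½) = (1/2)^(66/43) ≈ 0.3451.
C₀ = D/Vd = 1348/264 ≈ 5.106 mg/L.
Before the 4th dose, 3 doses have been given. Superposition: Cmin = C₀·(f + f² + … + f^3).
≈ 5.106 × (0.3451 + 0.1191 + 0.0411) ≈ 5.106 × 0.5053 ≈ 2.580 mg/L.

2.6 mg/L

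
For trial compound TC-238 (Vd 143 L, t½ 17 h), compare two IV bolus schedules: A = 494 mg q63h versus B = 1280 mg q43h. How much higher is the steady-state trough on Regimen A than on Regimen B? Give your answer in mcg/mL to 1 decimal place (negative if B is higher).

-1.6 mcg/mL

Regimen A: f = (1/2)^(63/17) ≈ 0.0766; Cmin,ss = (494/143)·f/(1−f) ≈ 0.287 mcg/mL.
Regimen B: f = (1/2)^(43/17) ≈ 0.1732; Cmin,ss = (1280/143)·f/(1−f) ≈ 1.875 mcg/mL.
Difference ≈ 0.287 − 1.875 ≈ -1.588 mcg/mL.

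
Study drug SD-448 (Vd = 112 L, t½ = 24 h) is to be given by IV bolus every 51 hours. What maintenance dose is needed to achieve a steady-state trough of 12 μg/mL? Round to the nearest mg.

4519 mg

τ/t½ = 51/24 ≈ 2.125, so f = (1/2)^(51/24) ≈ 0.229251.
Cmin,ss = (D/Vd)·f/(1−f), so D = Cmin,ss·Vd·(1−f)/f.
D = 12 × 112 × (1−f)/f ≈ 12 × 112 × 3.36203 ≈ 4518.57 mg.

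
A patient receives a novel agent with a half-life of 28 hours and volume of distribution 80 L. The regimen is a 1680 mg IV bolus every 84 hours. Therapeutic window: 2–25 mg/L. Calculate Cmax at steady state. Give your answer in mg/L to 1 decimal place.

24.0 mg/L

τ = 84 h = 3 half-lives, so f = (1/2)^3 = 0.125.
At steady state, R = 1/(1 − 0.125) = 8/7.
Single-dose peak C₀ = D/Vd = 1680/80 = 21 mg/L.
Steady-state peak Cmax,ss = C₀·R = 21 × 8/7 ≈ 24.000 mg/L.
Peak 24.0 mg/L vs MTC 25 mg/L: below toxic threshold.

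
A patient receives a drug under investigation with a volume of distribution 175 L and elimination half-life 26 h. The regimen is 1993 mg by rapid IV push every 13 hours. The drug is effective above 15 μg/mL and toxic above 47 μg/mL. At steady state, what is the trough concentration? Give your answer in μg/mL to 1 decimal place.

27.5 μg/mL

k = ln2/t½ = ln2/26 ≈ 0.026660 h⁻¹; fraction remaining f = e^(−kτ) = e^(−0.026660×13) ≈ 0.7071.
Single-dose peak C₀ = D/Vd = 1993/175 ≈ 11.389 μg/mL.
Steady-state trough Cmin,ss = C₀·f/(1−f) ≈ 11.389 × 0.7071/0.2929 ≈ 27.495 μg/mL.
Trough 27.5 μg/mL vs MEC 15 μg/mL: adequate.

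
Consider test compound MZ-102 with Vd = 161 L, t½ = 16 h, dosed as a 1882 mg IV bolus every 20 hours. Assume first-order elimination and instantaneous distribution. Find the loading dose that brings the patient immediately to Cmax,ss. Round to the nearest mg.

f = (1/2)^(20/16) ≈ 0.420448; accumulation ratio R = 1/(1−f) ≈ 1.72547.
Loading dose to hit Cmax,ss on first dose: D_load = D_maint·R ≈ 1882 × 1.72547 ≈ 3247.33 mg.

3247 mg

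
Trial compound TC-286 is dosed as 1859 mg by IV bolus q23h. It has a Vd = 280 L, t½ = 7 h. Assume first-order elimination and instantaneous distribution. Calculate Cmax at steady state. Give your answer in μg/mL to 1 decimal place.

7.4 μg/mL

k = ln2/t½ = ln2/7 ≈ 0.099021 h⁻¹; fraction remaining f = e^(−kτ) = e^(−0.099021×23) ≈ 0.1025.
At steady state, accumulation factor R = 1/(1 − e^(−kτ)) ≈ 1.1142.
Each bolus raises the concentration by D/Vd = 1859/280 ≈ 6.639 μg/mL.
Cmax,ss = C₀/(1 − f) ≈ 6.639/0.8975 ≈ 7.397 μg/mL.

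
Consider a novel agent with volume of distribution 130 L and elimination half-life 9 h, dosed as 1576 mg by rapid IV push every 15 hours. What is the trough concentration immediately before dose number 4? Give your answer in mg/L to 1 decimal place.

5.4 mg/L

f = (1/2)^(τ/t½) = (1/2)^(15/9) ≈ 0.3150.
C₀ = D/Vd = 1576/130 ≈ 12.123 mg/L.
Before the 4th dose, 3 doses have been given. Superposition: Cmin = C₀·(f + f² + … + f^3).
≈ 12.123 × (0.3150 + 0.0992 + 0.0313) ≈ 12.123 × 0.4455 ≈ 5.401 mg/L.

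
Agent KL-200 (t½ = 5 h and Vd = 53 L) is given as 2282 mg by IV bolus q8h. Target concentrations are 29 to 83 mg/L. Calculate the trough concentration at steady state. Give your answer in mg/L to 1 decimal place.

τ/t½ = 8/5 ≈ 1.6, so fraction remaining f = (1/2)^(8/5) ≈ 0.3299.
Each bolus raises the concentration by D/Vd = 2282/53 ≈ 43.057 mg/L.
Steady-state trough Cmin,ss = C₀·f/(1−f) ≈ 43.057 × 0.3299/0.6701 ≈ 21.198 mg/L.
Trough 21.2 mg/L vs MEC 29 mg/L: subtherapeutic.

21.2 mg/L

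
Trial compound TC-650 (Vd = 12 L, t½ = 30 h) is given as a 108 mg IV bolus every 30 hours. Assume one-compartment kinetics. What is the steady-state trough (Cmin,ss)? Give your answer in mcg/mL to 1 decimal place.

9.0 mcg/mL

The dosing interval is 1 half-life, so f = 2^(−1) = 0.5.
At steady state, R = 1/(1 − 0.5) = 2/1.
Single-dose peak C₀ = D/Vd = 108/12 = 9 mcg/mL.
Steady-state peak Cmax,ss = C₀·R = 9 × 2/1 ≈ 18.000 mcg/mL.
Steady-state trough Cmin,ss = Cmax,ss·f ≈ 18.000 × 0.5 ≈ 9.000 mcg/mL.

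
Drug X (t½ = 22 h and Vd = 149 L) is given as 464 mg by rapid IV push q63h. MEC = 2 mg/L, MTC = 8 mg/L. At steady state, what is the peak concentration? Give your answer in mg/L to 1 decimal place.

τ/t½ = 63/22 ≈ 2.8636, so fraction remaining f = (1/2)^(63/22) ≈ 0.1374.
Accumulation ratio R = 1/(1 − f) ≈ 1/0.8626 ≈ 1.1593.
Single-dose peak C₀ = D/Vd = 464/149 ≈ 3.114 mg/L.
Steady-state peak Cmax,ss = C₀·R ≈ 3.114 × 1.1593 ≈ 3.610 mg/L.
Peak 3.6 mg/L vs MTC 8 mg/L: below toxic threshold.

3.6 mg/L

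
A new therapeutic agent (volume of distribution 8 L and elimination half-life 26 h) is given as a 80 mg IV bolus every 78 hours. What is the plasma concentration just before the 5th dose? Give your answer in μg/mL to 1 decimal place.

f = (1/2)^(τ/t½) = (1/2)^(78/26) ≈ 0.1250.
C₀ = D/Vd = 80/8 ≈ 10.000 μg/mL.
Before the 5th dose, 4 doses have been given. Superposition: Cmin = C₀·(f + f² + … + f^4).
≈ 10.000 × (0.1250 + 0.0156 + 0.0020 + 0.0002) ≈ 10.000 × 0.1428 ≈ 1.428 μg/mL.

1.4 μg/mL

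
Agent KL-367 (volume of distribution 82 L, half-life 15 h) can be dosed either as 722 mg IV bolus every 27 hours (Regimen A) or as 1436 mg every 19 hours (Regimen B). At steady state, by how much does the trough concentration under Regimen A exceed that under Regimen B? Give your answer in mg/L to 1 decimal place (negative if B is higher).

-8.9 mg/L

Regimen A: f = (1/2)^(27/15) ≈ 0.2872; Cmin,ss = (722/82)·f/(1−f) ≈ 3.548 mg/L.
Regimen B: f = (1/2)^(19/15) ≈ 0.4156; Cmin,ss = (1436/82)·f/(1−f) ≈ 12.454 mg/L.
Difference ≈ 3.548 − 12.454 ≈ -8.906 mg/L.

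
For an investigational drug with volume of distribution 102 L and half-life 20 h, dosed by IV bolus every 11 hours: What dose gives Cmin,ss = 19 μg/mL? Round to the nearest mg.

899 mg

τ/t½ = 11/20 ≈ 0.55, so f = (1/2)^(11/20) ≈ 0.683020.
Cmin,ss = (D/Vd)·f/(1−f), so D = Cmin,ss·Vd·(1−f)/f.
D = 19 × 102 × (1−f)/f ≈ 19 × 102 × 0.46409 ≈ 899.41 mg.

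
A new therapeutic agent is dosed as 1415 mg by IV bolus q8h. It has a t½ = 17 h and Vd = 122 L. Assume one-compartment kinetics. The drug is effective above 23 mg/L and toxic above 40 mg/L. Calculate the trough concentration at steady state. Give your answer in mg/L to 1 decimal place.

τ/t½ = 8/17 ≈ 0.47059, so fraction remaining f = (1/2)^(8/17) ≈ 0.7217.
At steady state, accumulation factor R = 1/(1 − e^(−kτ)) ≈ 3.5932.
Each bolus raises the concentration by D/Vd = 1415/122 ≈ 11.598 mg/L.
Cmax,ss = C₀/(1 − f) ≈ 11.598/0.2783 ≈ 41.674 mg/L.
One interval later, Cmin,ss = Cmax,ss·e^(−kτ) ≈ 41.674 × 0.7217 ≈ 30.076 mg/L.
Trough 30.1 mg/L vs MEC 23 mg/L: adequate.

30.1 mg/L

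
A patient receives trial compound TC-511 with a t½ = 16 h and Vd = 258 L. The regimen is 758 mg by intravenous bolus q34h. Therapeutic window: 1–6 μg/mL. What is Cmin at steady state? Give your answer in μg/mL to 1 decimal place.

0.9 μg/mL

τ/t½ = 34/16 ≈ 2.125, so fraction remaining f = (1/2)^(34/16) ≈ 0.2293.
Accumulation ratio R = 1/(1 − f) ≈ 1/0.7707 ≈ 1.2975.
Each bolus raises the concentration by D/Vd = 758/258 ≈ 2.938 μg/mL.
Steady-state peak Cmax,ss = C₀·R ≈ 2.938 × 1.2975 ≈ 3.812 μg/mL.
One interval later, Cmin,ss = Cmax,ss·e^(−kτ) ≈ 3.812 × 0.2293 ≈ 0.874 μg/mL.
Trough 0.9 μg/mL vs MEC 1 μg/mL: subtherapeutic.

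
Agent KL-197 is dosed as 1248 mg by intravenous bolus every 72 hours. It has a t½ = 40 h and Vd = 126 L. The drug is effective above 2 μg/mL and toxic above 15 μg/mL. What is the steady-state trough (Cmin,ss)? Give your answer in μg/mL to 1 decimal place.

k = ln2/t½ = ln2/40 ≈ 0.017329 h⁻¹; fraction remaining f = e^(−kτ) = e^(−0.017329×72) ≈ 0.2872.
Accumulation ratio R = 1/(1 − f) ≈ 1/0.7128 ≈ 1.4029.
Each bolus raises the concentration by D/Vd = 1248/126 ≈ 9.905 μg/mL.
Cmax,ss = C₀/(1 − f) ≈ 9.905/0.7128 ≈ 13.896 μg/mL.
Steady-state trough Cmin,ss = Cmax,ss·f ≈ 13.896 × 0.2872 ≈ 3.991 μg/mL.
Trough 4.0 μg/mL vs MEC 2 μg/mL: adequate.

4.0 μg/mL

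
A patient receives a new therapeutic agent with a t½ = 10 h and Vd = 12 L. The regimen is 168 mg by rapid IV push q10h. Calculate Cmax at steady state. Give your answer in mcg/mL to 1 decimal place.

28.0 mcg/mL

τ = 10 h = 1 half-life, so f = (1/2)^1 = 0.5.
At steady state, R = 1/(1 − 0.5) = 2/1.
Single-dose peak C₀ = D/Vd = 168/12 = 14 mcg/mL.
Steady-state peak Cmax,ss = C₀·R = 14 × 2/1 ≈ 28.000 mcg/mL.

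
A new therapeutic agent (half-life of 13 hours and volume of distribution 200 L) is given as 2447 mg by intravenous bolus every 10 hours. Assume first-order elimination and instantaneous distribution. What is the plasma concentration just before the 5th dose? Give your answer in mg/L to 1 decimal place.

f = (1/2)^(τ/t½) = (1/2)^(10/13) ≈ 0.5867.
C₀ = D/Vd = 2447/200 ≈ 12.235 mg/L.
Before the 5th dose, 4 doses have been given. Superposition: Cmin = C₀·(f + f² + … + f^4).
≈ 12.235 × (0.5867 + 0.3442 + 0.2020 + 0.1185) ≈ 12.235 × 1.2514 ≈ 15.311 mg/L.

15.3 mg/L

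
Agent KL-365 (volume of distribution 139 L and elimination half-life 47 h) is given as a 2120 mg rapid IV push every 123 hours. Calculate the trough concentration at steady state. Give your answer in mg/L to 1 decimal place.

τ/t½ = 123/47 ≈ 2.617, so fraction remaining f = (1/2)^(123/47) ≈ 0.1630.
Single-dose peak C₀ = D/Vd = 2120/139 ≈ 15.252 mg/L.
Steady-state trough Cmin,ss = C₀·f/(1−f) ≈ 15.252 × 0.1630/0.8370 ≈ 2.970 mg/L.

3.0 mg/L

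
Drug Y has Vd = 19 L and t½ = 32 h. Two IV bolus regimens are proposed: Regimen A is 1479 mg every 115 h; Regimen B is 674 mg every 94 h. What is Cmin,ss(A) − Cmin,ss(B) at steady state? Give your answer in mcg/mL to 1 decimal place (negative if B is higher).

1.7 mcg/mL

Regimen A: f = (1/2)^(115/32) ≈ 0.0828; Cmin,ss = (1479/19)·f/(1−f) ≈ 7.027 mcg/mL.
Regimen B: f = (1/2)^(94/32) ≈ 0.1305; Cmin,ss = (674/19)·f/(1−f) ≈ 5.324 mcg/mL.
Difference ≈ 7.027 − 5.324 ≈ 1.703 mcg/mL.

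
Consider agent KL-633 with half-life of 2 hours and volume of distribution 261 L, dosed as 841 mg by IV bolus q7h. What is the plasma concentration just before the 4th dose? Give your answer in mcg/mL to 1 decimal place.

0.3 mcg/mL

f = (1/2)^(τ/t½) = (1/2)^(7/2) ≈ 0.0884.
C₀ = D/Vd = 841/261 ≈ 3.222 mcg/mL.
Before the 4th dose, 3 doses have been given. Superposition: Cmin = C₀·(f + f² + … + f^3).
≈ 3.222 × (0.0884 + 0.0078 + 0.0007) ≈ 3.222 × 0.0969 ≈ 0.312 mcg/mL.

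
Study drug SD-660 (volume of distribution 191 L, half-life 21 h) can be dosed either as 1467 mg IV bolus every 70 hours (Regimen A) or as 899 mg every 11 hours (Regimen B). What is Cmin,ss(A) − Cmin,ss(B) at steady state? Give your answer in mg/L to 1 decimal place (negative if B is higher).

Regimen A: f = (1/2)^(70/21) ≈ 0.0992; Cmin,ss = (1467/191)·f/(1−f) ≈ 0.846 mg/L.
Regimen B: f = (1/2)^(11/21) ≈ 0.6955; Cmin,ss = (899/191)·f/(1−f) ≈ 10.751 mg/L.
Difference ≈ 0.846 − 10.751 ≈ -9.905 mg/L.

-9.9 mg/L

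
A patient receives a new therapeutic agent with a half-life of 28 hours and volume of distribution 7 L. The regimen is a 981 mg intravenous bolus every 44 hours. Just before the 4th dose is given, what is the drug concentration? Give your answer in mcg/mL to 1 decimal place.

68.4 mcg/mL

f = (1/2)^(τ/t½) = (1/2)^(44/28) ≈ 0.3365.
C₀ = D/Vd = 981/7 ≈ 140.143 mcg/mL.
Before the 4th dose, 3 doses have been given. Superposition: Cmin = C₀·(f + f² + … + f^3).
≈ 140.143 × (0.3365 + 0.1132 + 0.0381) ≈ 140.143 × 0.4878 ≈ 68.362 mcg/mL.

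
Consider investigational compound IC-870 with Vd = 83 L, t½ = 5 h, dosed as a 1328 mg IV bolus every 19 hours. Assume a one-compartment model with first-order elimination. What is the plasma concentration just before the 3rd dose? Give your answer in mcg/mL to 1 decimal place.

1.2 mcg/mL

f = (1/2)^(τ/t½) = (1/2)^(19/5) ≈ 0.0718.
C₀ = D/Vd = 1328/83 ≈ 16.000 mcg/mL.
Before the 3rd dose, 2 doses have been given. Superposition: Cmin = C₀·(f + f²).
≈ 16.000 × (0.0718 + 0.0052) ≈ 16.000 × 0.0770 ≈ 1.232 mcg/mL.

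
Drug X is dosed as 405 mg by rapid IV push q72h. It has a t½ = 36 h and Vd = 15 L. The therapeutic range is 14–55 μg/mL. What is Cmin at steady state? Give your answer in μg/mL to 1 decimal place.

τ = 72 h = 2 half-lives, so f = (1/2)^2 = 0.25.
At steady state, R = 1/(1 − 0.25) = 4/3.
Single-dose peak C₀ = D/Vd = 405/15 = 27 μg/mL.
Steady-state peak Cmax,ss = C₀·R = 27 × 4/3 ≈ 36.000 μg/mL.
Steady-state trough Cmin,ss = Cmax,ss·f ≈ 36.000 × 0.25 ≈ 9.000 μg/mL.
Trough 9.0 μg/mL vs MEC 14 μg/mL: subtherapeutic.

9.0 μg/mL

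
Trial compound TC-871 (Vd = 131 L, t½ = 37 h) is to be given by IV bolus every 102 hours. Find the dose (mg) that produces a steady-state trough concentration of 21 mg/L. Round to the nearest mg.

15842 mg

τ/t½ = 102/37 ≈ 2.7568, so f = (1/2)^(102/37) ≈ 0.147956.
Cmin,ss = (D/Vd)·f/(1−f), so D = Cmin,ss·Vd·(1−f)/f.
D = 21 × 131 × (1−f)/f ≈ 21 × 131 × 5.75877 ≈ 15842.38 mg.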